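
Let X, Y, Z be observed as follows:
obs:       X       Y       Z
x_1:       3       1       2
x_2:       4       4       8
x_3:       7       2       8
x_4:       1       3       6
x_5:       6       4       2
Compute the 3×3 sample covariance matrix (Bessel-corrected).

Step 1 — column means:
  mean(X) = (3 + 4 + 7 + 1 + 6) / 5 = 21/5 = 4.2
  mean(Y) = (1 + 4 + 2 + 3 + 4) / 5 = 14/5 = 2.8
  mean(Z) = (2 + 8 + 8 + 6 + 2) / 5 = 26/5 = 5.2

Step 2 — sample covariance S[i,j] = (1/(n-1)) · Σ_k (x_{k,i} - mean_i) · (x_{k,j} - mean_j), with n-1 = 4.
  S[X,X] = ((-1.2)·(-1.2) + (-0.2)·(-0.2) + (2.8)·(2.8) + (-3.2)·(-3.2) + (1.8)·(1.8)) / 4 = 22.8/4 = 5.7
  S[X,Y] = ((-1.2)·(-1.8) + (-0.2)·(1.2) + (2.8)·(-0.8) + (-3.2)·(0.2) + (1.8)·(1.2)) / 4 = 1.2/4 = 0.3
  S[X,Z] = ((-1.2)·(-3.2) + (-0.2)·(2.8) + (2.8)·(2.8) + (-3.2)·(0.8) + (1.8)·(-3.2)) / 4 = 2.8/4 = 0.7
  S[Y,Y] = ((-1.8)·(-1.8) + (1.2)·(1.2) + (-0.8)·(-0.8) + (0.2)·(0.2) + (1.2)·(1.2)) / 4 = 6.8/4 = 1.7
  S[Y,Z] = ((-1.8)·(-3.2) + (1.2)·(2.8) + (-0.8)·(2.8) + (0.2)·(0.8) + (1.2)·(-3.2)) / 4 = 3.2/4 = 0.8
  S[Z,Z] = ((-3.2)·(-3.2) + (2.8)·(2.8) + (2.8)·(2.8) + (0.8)·(0.8) + (-3.2)·(-3.2)) / 4 = 36.8/4 = 9.2

S is symmetric (S[j,i] = S[i,j]). Assembling:

S = [[5.7, 0.3, 0.7],
 [0.3, 1.7, 0.8],
 [0.7, 0.8, 9.2]]


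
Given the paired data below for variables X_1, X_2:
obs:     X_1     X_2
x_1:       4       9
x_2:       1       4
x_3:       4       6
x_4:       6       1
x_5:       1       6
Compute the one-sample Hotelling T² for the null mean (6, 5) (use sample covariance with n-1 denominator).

Step 1 — sample mean vector:
  mean(X_1) = (4 + 1 + 4 + 6 + 1) / 5 = 16/5 = 3.2
  mean(X_2) = (9 + 4 + 6 + 1 + 6) / 5 = 26/5 = 5.2
  x̄ = (3.2, 5.2),  deviation x̄ - mu_0 = (3.2, 5.2) - (6, 5) = (-2.8, 0.2).

Step 2 — sample covariance matrix, S[i,j] = (1/(n-1)) · Σ_k (x_{k,i} - mean_i) · (x_{k,j} - mean_j), divisor n-1 = 4:
  S[X_1,X_1] = ((0.8)·(0.8) + (-2.2)·(-2.2) + (0.8)·(0.8) + (2.8)·(2.8) + (-2.2)·(-2.2)) / 4 = 18.8/4 = 4.7
  S[X_1,X_2] = ((0.8)·(3.8) + (-2.2)·(-1.2) + (0.8)·(0.8) + (2.8)·(-4.2) + (-2.2)·(0.8)) / 4 = -7.2/4 = -1.8
  S[X_2,X_2] = ((3.8)·(3.8) + (-1.2)·(-1.2) + (0.8)·(0.8) + (-4.2)·(-4.2) + (0.8)·(0.8)) / 4 = 34.8/4 = 8.7
  S = [[4.7, -1.8],
 [-1.8, 8.7]].

Step 3 — invert S. det(S) = 4.7·8.7 - (-1.8)² = 37.65.
  S^{-1} = (1/det) · [[d, -b], [-b, a]] = [[0.2311, 0.0478],
 [0.0478, 0.1248]].

Step 4 — quadratic form (x̄ - mu_0)^T · S^{-1} · (x̄ - mu_0):
  S^{-1} · (x̄ - mu_0) = (-0.6375, -0.1089),
  (x̄ - mu_0)^T · [...] = (-2.8)·(-0.6375) + (0.2)·(-0.1089) = 1.7631.

Step 5 — scale by n: T² = 5 · 1.7631 = 8.8154.

T² ≈ 8.8154


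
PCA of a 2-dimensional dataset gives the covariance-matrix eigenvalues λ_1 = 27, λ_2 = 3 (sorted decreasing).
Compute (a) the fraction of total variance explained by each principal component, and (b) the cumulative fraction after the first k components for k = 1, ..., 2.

Step 1 — total variance = trace(Sigma) = Σ λ_i = 27 + 3 = 30.

Step 2 — fraction explained by component i = λ_i / Σ λ:
  PC1: 27/30 = 0.9
  PC2: 3/30 = 0.1

Step 3 — cumulative fraction after k components = (λ_1 + ... + λ_k) / Σ λ:
  k = 1: 27/30 = 0.9
  k = 2: (27 + 3)/30 = 30/30 = 1

Summary (fraction, with percent):

explained: PC1 0.9 (90%), PC2 0.1 (10%);  cumulative: 0.9, 1


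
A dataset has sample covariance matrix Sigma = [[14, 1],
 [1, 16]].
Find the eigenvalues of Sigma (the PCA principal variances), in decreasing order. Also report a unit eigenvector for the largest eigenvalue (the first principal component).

Step 1 — characteristic polynomial of 2×2 Sigma:
  det(Sigma - λI) = λ² - trace · λ + det = 0.
  trace = 14 + 16 = 30, det = 14·16 - (1)² = 223.
Step 2 — discriminant:
  Δ = trace² - 4·det = 900 - 892 = 8.
Step 3 — eigenvalues:
  λ = (trace ± √Δ)/2 = (30 ± 2.8284)/2,
  λ_1 = 16.4142,  λ_2 = 13.5858.

Step 4 — unit eigenvector for λ_1: solve (Sigma - λ_1 I)v = 0. First row:
  (14 - 16.4142)·v_x + (1)·v_y = 0, i.e. (-2.4142)·v_x + (1)·v_y = 0,
  so v ∝ (b, λ_1 - a) = (1, 2.4142) = u.
  ||u|| = √((1)² + (2.4142)²) = √(6.8284) ≈ 2.6131,
  v_1 = u/||u|| ≈ (0.3827, 0.9239) (||v_1|| = 1).

λ_1 = 16.4142,  λ_2 = 13.5858;  v_1 ≈ (0.3827, 0.9239)


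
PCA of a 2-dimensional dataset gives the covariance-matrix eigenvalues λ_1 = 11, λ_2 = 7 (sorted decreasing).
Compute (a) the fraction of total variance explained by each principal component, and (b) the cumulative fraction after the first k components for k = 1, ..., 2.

Step 1 — total variance = trace(Sigma) = Σ λ_i = 11 + 7 = 18.

Step 2 — fraction explained by component i = λ_i / Σ λ:
  PC1: 11/18 = 0.6111
  PC2: 7/18 = 0.3889

Step 3 — cumulative fraction after k components = (λ_1 + ... + λ_k) / Σ λ:
  k = 1: 11/18 = 0.6111
  k = 2: (11 + 7)/18 = 18/18 = 1

Summary (fraction, with percent):

explained: PC1 0.6111 (61.11%), PC2 0.3889 (38.89%);  cumulative: 0.6111, 1


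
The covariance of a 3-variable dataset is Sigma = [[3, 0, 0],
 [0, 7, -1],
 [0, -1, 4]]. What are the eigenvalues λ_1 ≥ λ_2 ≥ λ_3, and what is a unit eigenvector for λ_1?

Step 1 — characteristic polynomial p(λ) = det(λI - Sigma) = λ³ - tr·λ² + c_1·λ - det, where tr = trace, c_1 = sum of the principal 2×2 minors, det = det(Sigma):
  tr = 3 + 7 + 4 = 14,
  c_1 = (3·7 - (0)²) + (3·4 - (0)²) + (7·4 - (-1)²) = 21 + 12 + 27 = 60,
  det = 3·(7·4 - (-1)²) - (0)·((0)·4 - (-1)·(0)) + (0)·((0)·(-1) - 7·(0)) = 3·(27) - (0)·(0) + (0)·(0) = 81.
  So p(λ) = λ³ - 14λ² + 60λ - 81.
Step 2 — look for an integer root (rational root theorem: any rational root is an integer divisor of 81). Testing λ = 3:
  p(3) = 27 - 126 + 180 - 81 = 0  ✓
  Dividing out (λ - 3): p(λ) = (λ - 3)(λ² - 11λ + 27).
Step 3 — remaining eigenvalues from the quadratic λ² - 11λ + 27 = 0:
  Δ = 11² - 4·27 = 121 - 108 = 13,  λ = (11 ± √13)/2 = (11 ± 3.6056)/2 ≈ 7.3028 or 3.6972.
  Sorted: λ_1 = 7.3028,  λ_2 = 3.6972,  λ_3 = 3  (check: sum = 14 = tr ✓).

Step 4 — unit eigenvector for λ_1 ≈ 7.3028: v spans the null space of (Sigma - λ_1 I), whose rows are
  r_1 = (-4.3028, 0, 0),  r_2 = (0, -0.3028, -1),  r_3 = (0, -1, -3.3028).
  v is orthogonal to every row, so take v ∝ r_1 × r_2 = ((0)·(-1) - (0)·(-0.3028), (0)·(0) - (-4.3028)·(-1), (-4.3028)·(-0.3028) - (0)·(0)) ≈ (0, -4.3028, 1.3028).
  Rescale (multiply by -1 so the first nonzero entry is positive): u = (0, 4.3028, -1.3028).
  ||u|| = √((0)² + (4.3028)² + (-1.3028)²) = √(20.2111) ≈ 4.4957,  v_1 = u/||u|| ≈ (0, 0.9571, -0.2898) (||v_1|| = 1).

λ_1 = 7.3028,  λ_2 = 3.6972,  λ_3 = 3;  v_1 ≈ (0, 0.9571, -0.2898)


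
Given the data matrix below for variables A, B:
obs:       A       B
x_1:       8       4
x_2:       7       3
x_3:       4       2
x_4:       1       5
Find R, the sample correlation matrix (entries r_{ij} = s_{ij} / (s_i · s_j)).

Step 1 — column means:
  mean(A) = (8 + 7 + 4 + 1) / 4 = 20/4 = 5
  mean(B) = (4 + 3 + 2 + 5) / 4 = 14/4 = 3.5

Step 2 — sample variances and covariances s[i,j] = (1/(n-1)) · Σ_k (x_{k,i} - mean_i) · (x_{k,j} - mean_j), with n-1 = 3:
  s[A,A] = ((3)·(3) + (2)·(2) + (-1)·(-1) + (-4)·(-4)) / 3 = 30/3 = 10
  s[A,B] = ((3)·(0.5) + (2)·(-0.5) + (-1)·(-1.5) + (-4)·(1.5)) / 3 = -4/3 = -1.3333
  s[B,B] = ((0.5)·(0.5) + (-0.5)·(-0.5) + (-1.5)·(-1.5) + (1.5)·(1.5)) / 3 = 5/3 = 1.6667
  Sample standard deviations s_i = √(s[i,i]):
  s(A) = √(10) = 3.1623
  s(B) = √(1.6667) = 1.291

Step 3 — r_{ij} = s_{ij} / (s_i · s_j):
  r[A,A] = 1 (diagonal).
  r[A,B] = -1.3333 / (3.1623 · 1.291) = -1.3333 / 4.0825 = -0.3266
  r[B,B] = 1 (diagonal).

R is symmetric with unit diagonal. Assembling:

R = [[1, -0.3266],
 [-0.3266, 1]]


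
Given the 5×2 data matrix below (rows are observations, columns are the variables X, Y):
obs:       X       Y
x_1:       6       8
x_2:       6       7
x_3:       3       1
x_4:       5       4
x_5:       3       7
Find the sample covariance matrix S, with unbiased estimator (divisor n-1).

Step 1 — column means:
  mean(X) = (6 + 6 + 3 + 5 + 3) / 5 = 23/5 = 4.6
  mean(Y) = (8 + 7 + 1 + 4 + 7) / 5 = 27/5 = 5.4

Step 2 — sample covariance S[i,j] = (1/(n-1)) · Σ_k (x_{k,i} - mean_i) · (x_{k,j} - mean_j), with n-1 = 4.
  S[X,X] = ((1.4)·(1.4) + (1.4)·(1.4) + (-1.6)·(-1.6) + (0.4)·(0.4) + (-1.6)·(-1.6)) / 4 = 9.2/4 = 2.3
  S[X,Y] = ((1.4)·(2.6) + (1.4)·(1.6) + (-1.6)·(-4.4) + (0.4)·(-1.4) + (-1.6)·(1.6)) / 4 = 9.8/4 = 2.45
  S[Y,Y] = ((2.6)·(2.6) + (1.6)·(1.6) + (-4.4)·(-4.4) + (-1.4)·(-1.4) + (1.6)·(1.6)) / 4 = 33.2/4 = 8.3

S is symmetric (S[j,i] = S[i,j]). Assembling:

S = [[2.3, 2.45],
 [2.45, 8.3]]


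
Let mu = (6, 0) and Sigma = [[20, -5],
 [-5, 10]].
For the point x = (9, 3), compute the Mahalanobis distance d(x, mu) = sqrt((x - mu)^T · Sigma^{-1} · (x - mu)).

Step 1 — centre the observation: (x - mu) = (3, 3).

Step 2 — invert Sigma. det(Sigma) = 20·10 - (-5)² = 175.
  Sigma^{-1} = (1/det) · [[d, -b], [-b, a]] = [[0.0571, 0.0286],
 [0.0286, 0.1143]].

Step 3 — form the quadratic (x - mu)^T · Sigma^{-1} · (x - mu):
  Sigma^{-1} · (x - mu) = (0.2571, 0.4286).
  (x - mu)^T · [Sigma^{-1} · (x - mu)] = (3)·(0.2571) + (3)·(0.4286) = 2.0571.

Step 4 — take square root: d = √(2.0571) ≈ 1.4343.

d(x, mu) = √(2.0571) ≈ 1.4343


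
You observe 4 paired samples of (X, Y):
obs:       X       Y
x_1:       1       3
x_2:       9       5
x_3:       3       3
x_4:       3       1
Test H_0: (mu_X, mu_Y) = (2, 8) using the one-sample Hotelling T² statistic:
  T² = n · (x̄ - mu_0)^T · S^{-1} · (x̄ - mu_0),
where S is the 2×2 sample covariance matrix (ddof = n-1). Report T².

Step 1 — sample mean vector:
  mean(X) = (1 + 9 + 3 + 3) / 4 = 16/4 = 4
  mean(Y) = (3 + 5 + 3 + 1) / 4 = 12/4 = 3
  x̄ = (4, 3),  deviation x̄ - mu_0 = (4, 3) - (2, 8) = (2, -5).

Step 2 — sample covariance matrix, S[i,j] = (1/(n-1)) · Σ_k (x_{k,i} - mean_i) · (x_{k,j} - mean_j), divisor n-1 = 3:
  S[X,X] = ((-3)·(-3) + (5)·(5) + (-1)·(-1) + (-1)·(-1)) / 3 = 36/3 = 12
  S[X,Y] = ((-3)·(0) + (5)·(2) + (-1)·(0) + (-1)·(-2)) / 3 = 12/3 = 4
  S[Y,Y] = ((0)·(0) + (2)·(2) + (0)·(0) + (-2)·(-2)) / 3 = 8/3 = 2.6667
  S = [[12, 4],
 [4, 2.6667]].

Step 3 — invert S. det(S) = 12·2.6667 - (4)² = 16.
  S^{-1} = (1/det) · [[d, -b], [-b, a]] = [[0.1667, -0.25],
 [-0.25, 0.75]].

Step 4 — quadratic form (x̄ - mu_0)^T · S^{-1} · (x̄ - mu_0):
  S^{-1} · (x̄ - mu_0) = (1.5833, -4.25),
  (x̄ - mu_0)^T · [...] = (2)·(1.5833) + (-5)·(-4.25) = 24.4167.

Step 5 — scale by n: T² = 4 · 24.4167 = 97.6667.

T² ≈ 97.6667


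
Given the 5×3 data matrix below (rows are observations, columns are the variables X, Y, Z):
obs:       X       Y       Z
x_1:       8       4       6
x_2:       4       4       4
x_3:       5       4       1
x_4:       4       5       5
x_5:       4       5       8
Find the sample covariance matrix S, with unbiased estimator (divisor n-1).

Step 1 — column means:
  mean(X) = (8 + 4 + 5 + 4 + 4) / 5 = 25/5 = 5
  mean(Y) = (4 + 4 + 4 + 5 + 5) / 5 = 22/5 = 4.4
  mean(Z) = (6 + 4 + 1 + 5 + 8) / 5 = 24/5 = 4.8

Step 2 — sample covariance S[i,j] = (1/(n-1)) · Σ_k (x_{k,i} - mean_i) · (x_{k,j} - mean_j), with n-1 = 4.
  S[X,X] = ((3)·(3) + (-1)·(-1) + (0)·(0) + (-1)·(-1) + (-1)·(-1)) / 4 = 12/4 = 3
  S[X,Y] = ((3)·(-0.4) + (-1)·(-0.4) + (0)·(-0.4) + (-1)·(0.6) + (-1)·(0.6)) / 4 = -2/4 = -0.5
  S[X,Z] = ((3)·(1.2) + (-1)·(-0.8) + (0)·(-3.8) + (-1)·(0.2) + (-1)·(3.2)) / 4 = 1/4 = 0.25
  S[Y,Y] = ((-0.4)·(-0.4) + (-0.4)·(-0.4) + (-0.4)·(-0.4) + (0.6)·(0.6) + (0.6)·(0.6)) / 4 = 1.2/4 = 0.3
  S[Y,Z] = ((-0.4)·(1.2) + (-0.4)·(-0.8) + (-0.4)·(-3.8) + (0.6)·(0.2) + (0.6)·(3.2)) / 4 = 3.4/4 = 0.85
  S[Z,Z] = ((1.2)·(1.2) + (-0.8)·(-0.8) + (-3.8)·(-3.8) + (0.2)·(0.2) + (3.2)·(3.2)) / 4 = 26.8/4 = 6.7

S is symmetric (S[j,i] = S[i,j]). Assembling:

S = [[3, -0.5, 0.25],
 [-0.5, 0.3, 0.85],
 [0.25, 0.85, 6.7]]


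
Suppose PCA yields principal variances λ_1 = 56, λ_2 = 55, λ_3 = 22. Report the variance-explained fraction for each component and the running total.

Step 1 — total variance = trace(Sigma) = Σ λ_i = 56 + 55 + 22 = 133.

Step 2 — fraction explained by component i = λ_i / Σ λ:
  PC1: 56/133 = 0.4211
  PC2: 55/133 = 0.4135
  PC3: 22/133 = 0.1654

Step 3 — cumulative fraction after k components = (λ_1 + ... + λ_k) / Σ λ:
  k = 1: 56/133 = 0.4211
  k = 2: (56 + 55)/133 = 111/133 = 0.8346
  k = 3: (56 + 55 + 22)/133 = 133/133 = 1

Summary (fraction, with percent):

explained: PC1 0.4211 (42.11%), PC2 0.4135 (41.35%), PC3 0.1654 (16.54%);  cumulative: 0.4211, 0.8346, 1


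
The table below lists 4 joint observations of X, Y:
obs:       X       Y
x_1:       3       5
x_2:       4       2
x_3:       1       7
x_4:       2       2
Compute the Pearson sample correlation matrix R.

Step 1 — column means:
  mean(X) = (3 + 4 + 1 + 2) / 4 = 10/4 = 2.5
  mean(Y) = (5 + 2 + 7 + 2) / 4 = 16/4 = 4

Step 2 — sample variances and covariances s[i,j] = (1/(n-1)) · Σ_k (x_{k,i} - mean_i) · (x_{k,j} - mean_j), with n-1 = 3:
  s[X,X] = ((0.5)·(0.5) + (1.5)·(1.5) + (-1.5)·(-1.5) + (-0.5)·(-0.5)) / 3 = 5/3 = 1.6667
  s[X,Y] = ((0.5)·(1) + (1.5)·(-2) + (-1.5)·(3) + (-0.5)·(-2)) / 3 = -6/3 = -2
  s[Y,Y] = ((1)·(1) + (-2)·(-2) + (3)·(3) + (-2)·(-2)) / 3 = 18/3 = 6
  Sample standard deviations s_i = √(s[i,i]):
  s(X) = √(1.6667) = 1.291
  s(Y) = √(6) = 2.4495

Step 3 — r_{ij} = s_{ij} / (s_i · s_j):
  r[X,X] = 1 (diagonal).
  r[X,Y] = -2 / (1.291 · 2.4495) = -2 / 3.1623 = -0.6325
  r[Y,Y] = 1 (diagonal).

R is symmetric with unit diagonal. Assembling:

R = [[1, -0.6325],
 [-0.6325, 1]]


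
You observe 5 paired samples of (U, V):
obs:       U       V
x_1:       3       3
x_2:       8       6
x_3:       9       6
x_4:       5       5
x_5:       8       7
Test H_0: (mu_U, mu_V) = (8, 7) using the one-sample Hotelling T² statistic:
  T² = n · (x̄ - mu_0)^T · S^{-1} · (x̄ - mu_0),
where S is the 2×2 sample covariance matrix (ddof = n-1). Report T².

Step 1 — sample mean vector:
  mean(U) = (3 + 8 + 9 + 5 + 8) / 5 = 33/5 = 6.6
  mean(V) = (3 + 6 + 6 + 5 + 7) / 5 = 27/5 = 5.4
  x̄ = (6.6, 5.4),  deviation x̄ - mu_0 = (6.6, 5.4) - (8, 7) = (-1.4, -1.6).

Step 2 — sample covariance matrix, S[i,j] = (1/(n-1)) · Σ_k (x_{k,i} - mean_i) · (x_{k,j} - mean_j), divisor n-1 = 4:
  S[U,U] = ((-3.6)·(-3.6) + (1.4)·(1.4) + (2.4)·(2.4) + (-1.6)·(-1.6) + (1.4)·(1.4)) / 4 = 25.2/4 = 6.3
  S[U,V] = ((-3.6)·(-2.4) + (1.4)·(0.6) + (2.4)·(0.6) + (-1.6)·(-0.4) + (1.4)·(1.6)) / 4 = 13.8/4 = 3.45
  S[V,V] = ((-2.4)·(-2.4) + (0.6)·(0.6) + (0.6)·(0.6) + (-0.4)·(-0.4) + (1.6)·(1.6)) / 4 = 9.2/4 = 2.3
  S = [[6.3, 3.45],
 [3.45, 2.3]].

Step 3 — invert S. det(S) = 6.3·2.3 - (3.45)² = 2.5875.
  S^{-1} = (1/det) · [[d, -b], [-b, a]] = [[0.8889, -1.3333],
 [-1.3333, 2.4348]].

Step 4 — quadratic form (x̄ - mu_0)^T · S^{-1} · (x̄ - mu_0):
  S^{-1} · (x̄ - mu_0) = (0.8889, -2.029),
  (x̄ - mu_0)^T · [...] = (-1.4)·(0.8889) + (-1.6)·(-2.029) = 2.0019.

Step 5 — scale by n: T² = 5 · 2.0019 = 10.0097.

T² ≈ 10.0097


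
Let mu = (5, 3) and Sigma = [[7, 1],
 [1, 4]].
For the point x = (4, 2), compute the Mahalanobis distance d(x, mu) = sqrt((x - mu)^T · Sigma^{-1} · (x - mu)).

Step 1 — centre the observation: (x - mu) = (-1, -1).

Step 2 — invert Sigma. det(Sigma) = 7·4 - (1)² = 27.
  Sigma^{-1} = (1/det) · [[d, -b], [-b, a]] = [[0.1481, -0.037],
 [-0.037, 0.2593]].

Step 3 — form the quadratic (x - mu)^T · Sigma^{-1} · (x - mu):
  Sigma^{-1} · (x - mu) = (-0.1111, -0.2222).
  (x - mu)^T · [Sigma^{-1} · (x - mu)] = (-1)·(-0.1111) + (-1)·(-0.2222) = 0.3333.

Step 4 — take square root: d = √(0.3333) ≈ 0.5774.

d(x, mu) = √(0.3333) ≈ 0.5774


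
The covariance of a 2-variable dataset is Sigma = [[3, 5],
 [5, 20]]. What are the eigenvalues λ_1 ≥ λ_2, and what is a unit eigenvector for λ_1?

Step 1 — characteristic polynomial of 2×2 Sigma:
  det(Sigma - λI) = λ² - trace · λ + det = 0.
  trace = 3 + 20 = 23, det = 3·20 - (5)² = 35.
Step 2 — discriminant:
  Δ = trace² - 4·det = 529 - 140 = 389.
Step 3 — eigenvalues:
  λ = (trace ± √Δ)/2 = (23 ± 19.7231)/2,
  λ_1 = 21.3615,  λ_2 = 1.6385.

Step 4 — unit eigenvector for λ_1: solve (Sigma - λ_1 I)v = 0. First row:
  (3 - 21.3615)·v_x + (5)·v_y = 0, i.e. (-18.3615)·v_x + (5)·v_y = 0,
  so v ∝ (b, λ_1 - a) = (5, 18.3615) = u.
  ||u|| = √((5)² + (18.3615)²) = √(362.1462) ≈ 19.0301,
  v_1 = u/||u|| ≈ (0.2627, 0.9649) (||v_1|| = 1).

λ_1 = 21.3615,  λ_2 = 1.6385;  v_1 ≈ (0.2627, 0.9649)


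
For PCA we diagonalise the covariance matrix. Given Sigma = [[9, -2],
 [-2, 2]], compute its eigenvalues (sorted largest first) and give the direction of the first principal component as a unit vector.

Step 1 — characteristic polynomial of 2×2 Sigma:
  det(Sigma - λI) = λ² - trace · λ + det = 0.
  trace = 9 + 2 = 11, det = 9·2 - (-2)² = 14.
Step 2 — discriminant:
  Δ = trace² - 4·det = 121 - 56 = 65.
Step 3 — eigenvalues:
  λ = (trace ± √Δ)/2 = (11 ± 8.0623)/2,
  λ_1 = 9.5311,  λ_2 = 1.4689.

Step 4 — unit eigenvector for λ_1: solve (Sigma - λ_1 I)v = 0. First row:
  (9 - 9.5311)·v_x + (-2)·v_y = 0, i.e. (-0.5311)·v_x + (-2)·v_y = 0,
  so v ∝ (b, λ_1 - a) = (-2, 0.5311); multiply by -1 so the first entry is positive: u = (2, -0.5311).
  ||u|| = √((2)² + (-0.5311)²) = √(4.2821) ≈ 2.0693,
  v_1 = u/||u|| ≈ (0.9665, -0.2567) (||v_1|| = 1).

λ_1 = 9.5311,  λ_2 = 1.4689;  v_1 ≈ (0.9665, -0.2567)


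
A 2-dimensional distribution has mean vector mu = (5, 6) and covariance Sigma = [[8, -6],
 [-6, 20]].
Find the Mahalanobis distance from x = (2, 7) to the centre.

Step 1 — centre the observation: (x - mu) = (-3, 1).

Step 2 — invert Sigma. det(Sigma) = 8·20 - (-6)² = 124.
  Sigma^{-1} = (1/det) · [[d, -b], [-b, a]] = [[0.1613, 0.0484],
 [0.0484, 0.0645]].

Step 3 — form the quadratic (x - mu)^T · Sigma^{-1} · (x - mu):
  Sigma^{-1} · (x - mu) = (-0.4355, -0.0806).
  (x - mu)^T · [Sigma^{-1} · (x - mu)] = (-3)·(-0.4355) + (1)·(-0.0806) = 1.2258.

Step 4 — take square root: d = √(1.2258) ≈ 1.1072.

d(x, mu) = √(1.2258) ≈ 1.1072


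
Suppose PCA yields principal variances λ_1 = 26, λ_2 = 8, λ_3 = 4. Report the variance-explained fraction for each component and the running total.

Step 1 — total variance = trace(Sigma) = Σ λ_i = 26 + 8 + 4 = 38.

Step 2 — fraction explained by component i = λ_i / Σ λ:
  PC1: 26/38 = 0.6842
  PC2: 8/38 = 0.2105
  PC3: 4/38 = 0.1053

Step 3 — cumulative fraction after k components = (λ_1 + ... + λ_k) / Σ λ:
  k = 1: 26/38 = 0.6842
  k = 2: (26 + 8)/38 = 34/38 = 0.8947
  k = 3: (26 + 8 + 4)/38 = 38/38 = 1

Summary (fraction, with percent):

explained: PC1 0.6842 (68.42%), PC2 0.2105 (21.05%), PC3 0.1053 (10.53%);  cumulative: 0.6842, 0.8947, 1


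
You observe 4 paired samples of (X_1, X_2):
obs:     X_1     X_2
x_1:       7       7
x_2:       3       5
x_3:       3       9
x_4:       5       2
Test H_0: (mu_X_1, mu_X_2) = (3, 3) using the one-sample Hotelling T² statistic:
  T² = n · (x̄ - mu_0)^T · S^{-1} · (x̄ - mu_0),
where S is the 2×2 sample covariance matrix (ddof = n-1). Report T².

Step 1 — sample mean vector:
  mean(X_1) = (7 + 3 + 3 + 5) / 4 = 18/4 = 4.5
  mean(X_2) = (7 + 5 + 9 + 2) / 4 = 23/4 = 5.75
  x̄ = (4.5, 5.75),  deviation x̄ - mu_0 = (4.5, 5.75) - (3, 3) = (1.5, 2.75).

Step 2 — sample covariance matrix, S[i,j] = (1/(n-1)) · Σ_k (x_{k,i} - mean_i) · (x_{k,j} - mean_j), divisor n-1 = 3:
  S[X_1,X_1] = ((2.5)·(2.5) + (-1.5)·(-1.5) + (-1.5)·(-1.5) + (0.5)·(0.5)) / 3 = 11/3 = 3.6667
  S[X_1,X_2] = ((2.5)·(1.25) + (-1.5)·(-0.75) + (-1.5)·(3.25) + (0.5)·(-3.75)) / 3 = -2.5/3 = -0.8333
  S[X_2,X_2] = ((1.25)·(1.25) + (-0.75)·(-0.75) + (3.25)·(3.25) + (-3.75)·(-3.75)) / 3 = 26.75/3 = 8.9167
  S = [[3.6667, -0.8333],
 [-0.8333, 8.9167]].

Step 3 — invert S. det(S) = 3.6667·8.9167 - (-0.8333)² = 32.
  S^{-1} = (1/det) · [[d, -b], [-b, a]] = [[0.2786, 0.026],
 [0.026, 0.1146]].

Step 4 — quadratic form (x̄ - mu_0)^T · S^{-1} · (x̄ - mu_0):
  S^{-1} · (x̄ - mu_0) = (0.4896, 0.3542),
  (x̄ - mu_0)^T · [...] = (1.5)·(0.4896) + (2.75)·(0.3542) = 1.7083.

Step 5 — scale by n: T² = 4 · 1.7083 = 6.8333.

T² ≈ 6.8333


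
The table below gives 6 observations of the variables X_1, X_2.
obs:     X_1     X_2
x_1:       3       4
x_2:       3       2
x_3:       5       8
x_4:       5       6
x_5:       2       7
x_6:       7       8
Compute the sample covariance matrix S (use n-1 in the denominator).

Step 1 — column means:
  mean(X_1) = (3 + 3 + 5 + 5 + 2 + 7) / 6 = 25/6 = 4.1667
  mean(X_2) = (4 + 2 + 8 + 6 + 7 + 8) / 6 = 35/6 = 5.8333

Step 2 — sample covariance S[i,j] = (1/(n-1)) · Σ_k (x_{k,i} - mean_i) · (x_{k,j} - mean_j), with n-1 = 5.
  S[X_1,X_1] = ((-1.1667)·(-1.1667) + (-1.1667)·(-1.1667) + (0.8333)·(0.8333) + (0.8333)·(0.8333) + (-2.1667)·(-2.1667) + (2.8333)·(2.8333)) / 5 = 16.8333/5 = 3.3667
  S[X_1,X_2] = ((-1.1667)·(-1.8333) + (-1.1667)·(-3.8333) + (0.8333)·(2.1667) + (0.8333)·(0.1667) + (-2.1667)·(1.1667) + (2.8333)·(2.1667)) / 5 = 12.1667/5 = 2.4333
  S[X_2,X_2] = ((-1.8333)·(-1.8333) + (-3.8333)·(-3.8333) + (2.1667)·(2.1667) + (0.1667)·(0.1667) + (1.1667)·(1.1667) + (2.1667)·(2.1667)) / 5 = 28.8333/5 = 5.7667

S is symmetric (S[j,i] = S[i,j]). Assembling:

S = [[3.3667, 2.4333],
 [2.4333, 5.7667]]


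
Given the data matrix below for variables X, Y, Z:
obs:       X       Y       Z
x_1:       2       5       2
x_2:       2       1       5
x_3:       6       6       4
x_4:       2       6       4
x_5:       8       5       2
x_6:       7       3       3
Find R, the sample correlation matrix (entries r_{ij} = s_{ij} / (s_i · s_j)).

Step 1 — column means:
  mean(X) = (2 + 2 + 6 + 2 + 8 + 7) / 6 = 27/6 = 4.5
  mean(Y) = (5 + 1 + 6 + 6 + 5 + 3) / 6 = 26/6 = 4.3333
  mean(Z) = (2 + 5 + 4 + 4 + 2 + 3) / 6 = 20/6 = 3.3333

Step 2 — sample variances and covariances s[i,j] = (1/(n-1)) · Σ_k (x_{k,i} - mean_i) · (x_{k,j} - mean_j), with n-1 = 5:
  s[X,X] = ((-2.5)·(-2.5) + (-2.5)·(-2.5) + (1.5)·(1.5) + (-2.5)·(-2.5) + (3.5)·(3.5) + (2.5)·(2.5)) / 5 = 39.5/5 = 7.9
  s[X,Y] = ((-2.5)·(0.6667) + (-2.5)·(-3.3333) + (1.5)·(1.6667) + (-2.5)·(1.6667) + (3.5)·(0.6667) + (2.5)·(-1.3333)) / 5 = 4/5 = 0.8
  s[X,Z] = ((-2.5)·(-1.3333) + (-2.5)·(1.6667) + (1.5)·(0.6667) + (-2.5)·(0.6667) + (3.5)·(-1.3333) + (2.5)·(-0.3333)) / 5 = -7/5 = -1.4
  s[Y,Y] = ((0.6667)·(0.6667) + (-3.3333)·(-3.3333) + (1.6667)·(1.6667) + (1.6667)·(1.6667) + (0.6667)·(0.6667) + (-1.3333)·(-1.3333)) / 5 = 19.3333/5 = 3.8667
  s[Y,Z] = ((0.6667)·(-1.3333) + (-3.3333)·(1.6667) + (1.6667)·(0.6667) + (1.6667)·(0.6667) + (0.6667)·(-1.3333) + (-1.3333)·(-0.3333)) / 5 = -4.6667/5 = -0.9333
  s[Z,Z] = ((-1.3333)·(-1.3333) + (1.6667)·(1.6667) + (0.6667)·(0.6667) + (0.6667)·(0.6667) + (-1.3333)·(-1.3333) + (-0.3333)·(-0.3333)) / 5 = 7.3333/5 = 1.4667
  Sample standard deviations s_i = √(s[i,i]):
  s(X) = √(7.9) = 2.8107
  s(Y) = √(3.8667) = 1.9664
  s(Z) = √(1.4667) = 1.2111

Step 3 — r_{ij} = s_{ij} / (s_i · s_j):
  r[X,X] = 1 (diagonal).
  r[X,Y] = 0.8 / (2.8107 · 1.9664) = 0.8 / 5.5269 = 0.1447
  r[X,Z] = -1.4 / (2.8107 · 1.2111) = -1.4 / 3.4039 = -0.4113
  r[Y,Y] = 1 (diagonal).
  r[Y,Z] = -0.9333 / (1.9664 · 1.2111) = -0.9333 / 2.3814 = -0.3919
  r[Z,Z] = 1 (diagonal).

R is symmetric with unit diagonal. Assembling:

R = [[1, 0.1447, -0.4113],
 [0.1447, 1, -0.3919],
 [-0.4113, -0.3919, 1]]


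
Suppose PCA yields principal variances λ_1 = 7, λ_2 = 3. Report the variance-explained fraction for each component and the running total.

Step 1 — total variance = trace(Sigma) = Σ λ_i = 7 + 3 = 10.

Step 2 — fraction explained by component i = λ_i / Σ λ:
  PC1: 7/10 = 0.7
  PC2: 3/10 = 0.3

Step 3 — cumulative fraction after k components = (λ_1 + ... + λ_k) / Σ λ:
  k = 1: 7/10 = 0.7
  k = 2: (7 + 3)/10 = 10/10 = 1

Summary (fraction, with percent):

explained: PC1 0.7 (70%), PC2 0.3 (30%);  cumulative: 0.7, 1


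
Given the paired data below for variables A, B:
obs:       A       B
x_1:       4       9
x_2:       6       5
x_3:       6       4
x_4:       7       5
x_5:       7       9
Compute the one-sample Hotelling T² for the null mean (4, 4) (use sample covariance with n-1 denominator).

Step 1 — sample mean vector:
  mean(A) = (4 + 6 + 6 + 7 + 7) / 5 = 30/5 = 6
  mean(B) = (9 + 5 + 4 + 5 + 9) / 5 = 32/5 = 6.4
  x̄ = (6, 6.4),  deviation x̄ - mu_0 = (6, 6.4) - (4, 4) = (2, 2.4).

Step 2 — sample covariance matrix, S[i,j] = (1/(n-1)) · Σ_k (x_{k,i} - mean_i) · (x_{k,j} - mean_j), divisor n-1 = 4:
  S[A,A] = ((-2)·(-2) + (0)·(0) + (0)·(0) + (1)·(1) + (1)·(1)) / 4 = 6/4 = 1.5
  S[A,B] = ((-2)·(2.6) + (0)·(-1.4) + (0)·(-2.4) + (1)·(-1.4) + (1)·(2.6)) / 4 = -4/4 = -1
  S[B,B] = ((2.6)·(2.6) + (-1.4)·(-1.4) + (-2.4)·(-2.4) + (-1.4)·(-1.4) + (2.6)·(2.6)) / 4 = 23.2/4 = 5.8
  S = [[1.5, -1],
 [-1, 5.8]].

Step 3 — invert S. det(S) = 1.5·5.8 - (-1)² = 7.7.
  S^{-1} = (1/det) · [[d, -b], [-b, a]] = [[0.7532, 0.1299],
 [0.1299, 0.1948]].

Step 4 — quadratic form (x̄ - mu_0)^T · S^{-1} · (x̄ - mu_0):
  S^{-1} · (x̄ - mu_0) = (1.8182, 0.7273),
  (x̄ - mu_0)^T · [...] = (2)·(1.8182) + (2.4)·(0.7273) = 5.3818.

Step 5 — scale by n: T² = 5 · 5.3818 = 26.9091.

T² ≈ 26.9091


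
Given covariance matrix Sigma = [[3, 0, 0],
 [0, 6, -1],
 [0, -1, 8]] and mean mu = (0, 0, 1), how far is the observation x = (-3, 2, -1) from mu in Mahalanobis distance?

Step 1 — centre the observation: (x - mu) = (-3, 2, -2).

Step 2 — invert Sigma (cofactor / det for 3×3, or solve directly):
  Sigma^{-1} = [[0.3333, 0, 0],
 [0, 0.1702, 0.0213],
 [0, 0.0213, 0.1277]].

Step 3 — form the quadratic (x - mu)^T · Sigma^{-1} · (x - mu):
  Sigma^{-1} · (x - mu) = (-1, 0.2979, -0.2128).
  (x - mu)^T · [Sigma^{-1} · (x - mu)] = (-3)·(-1) + (2)·(0.2979) + (-2)·(-0.2128) = 4.0213.

Step 4 — take square root: d = √(4.0213) ≈ 2.0053.

d(x, mu) = √(4.0213) ≈ 2.0053


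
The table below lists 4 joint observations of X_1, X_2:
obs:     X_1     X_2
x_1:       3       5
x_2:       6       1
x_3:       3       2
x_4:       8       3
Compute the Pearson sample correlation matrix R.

Step 1 — column means:
  mean(X_1) = (3 + 6 + 3 + 8) / 4 = 20/4 = 5
  mean(X_2) = (5 + 1 + 2 + 3) / 4 = 11/4 = 2.75

Step 2 — sample variances and covariances s[i,j] = (1/(n-1)) · Σ_k (x_{k,i} - mean_i) · (x_{k,j} - mean_j), with n-1 = 3:
  s[X_1,X_1] = ((-2)·(-2) + (1)·(1) + (-2)·(-2) + (3)·(3)) / 3 = 18/3 = 6
  s[X_1,X_2] = ((-2)·(2.25) + (1)·(-1.75) + (-2)·(-0.75) + (3)·(0.25)) / 3 = -4/3 = -1.3333
  s[X_2,X_2] = ((2.25)·(2.25) + (-1.75)·(-1.75) + (-0.75)·(-0.75) + (0.25)·(0.25)) / 3 = 8.75/3 = 2.9167
  Sample standard deviations s_i = √(s[i,i]):
  s(X_1) = √(6) = 2.4495
  s(X_2) = √(2.9167) = 1.7078

Step 3 — r_{ij} = s_{ij} / (s_i · s_j):
  r[X_1,X_1] = 1 (diagonal).
  r[X_1,X_2] = -1.3333 / (2.4495 · 1.7078) = -1.3333 / 4.1833 = -0.3187
  r[X_2,X_2] = 1 (diagonal).

R is symmetric with unit diagonal. Assembling:

R = [[1, -0.3187],
 [-0.3187, 1]]


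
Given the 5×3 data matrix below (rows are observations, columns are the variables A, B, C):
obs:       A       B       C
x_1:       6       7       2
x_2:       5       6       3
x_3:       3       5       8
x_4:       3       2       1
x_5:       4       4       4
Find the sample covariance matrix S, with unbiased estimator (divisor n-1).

Step 1 — column means:
  mean(A) = (6 + 5 + 3 + 3 + 4) / 5 = 21/5 = 4.2
  mean(B) = (7 + 6 + 5 + 2 + 4) / 5 = 24/5 = 4.8
  mean(C) = (2 + 3 + 8 + 1 + 4) / 5 = 18/5 = 3.6

Step 2 — sample covariance S[i,j] = (1/(n-1)) · Σ_k (x_{k,i} - mean_i) · (x_{k,j} - mean_j), with n-1 = 4.
  S[A,A] = ((1.8)·(1.8) + (0.8)·(0.8) + (-1.2)·(-1.2) + (-1.2)·(-1.2) + (-0.2)·(-0.2)) / 4 = 6.8/4 = 1.7
  S[A,B] = ((1.8)·(2.2) + (0.8)·(1.2) + (-1.2)·(0.2) + (-1.2)·(-2.8) + (-0.2)·(-0.8)) / 4 = 8.2/4 = 2.05
  S[A,C] = ((1.8)·(-1.6) + (0.8)·(-0.6) + (-1.2)·(4.4) + (-1.2)·(-2.6) + (-0.2)·(0.4)) / 4 = -5.6/4 = -1.4
  S[B,B] = ((2.2)·(2.2) + (1.2)·(1.2) + (0.2)·(0.2) + (-2.8)·(-2.8) + (-0.8)·(-0.8)) / 4 = 14.8/4 = 3.7
  S[B,C] = ((2.2)·(-1.6) + (1.2)·(-0.6) + (0.2)·(4.4) + (-2.8)·(-2.6) + (-0.8)·(0.4)) / 4 = 3.6/4 = 0.9
  S[C,C] = ((-1.6)·(-1.6) + (-0.6)·(-0.6) + (4.4)·(4.4) + (-2.6)·(-2.6) + (0.4)·(0.4)) / 4 = 29.2/4 = 7.3

S is symmetric (S[j,i] = S[i,j]). Assembling:

S = [[1.7, 2.05, -1.4],
 [2.05, 3.7, 0.9],
 [-1.4, 0.9, 7.3]]


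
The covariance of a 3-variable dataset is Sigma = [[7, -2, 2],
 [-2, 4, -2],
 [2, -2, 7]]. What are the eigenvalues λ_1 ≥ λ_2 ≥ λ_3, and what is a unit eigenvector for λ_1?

Step 1 — characteristic polynomial p(λ) = det(λI - Sigma) = λ³ - tr·λ² + c_1·λ - det, where tr = trace, c_1 = sum of the principal 2×2 minors, det = det(Sigma):
  tr = 7 + 4 + 7 = 18,
  c_1 = (7·4 - (-2)²) + (7·7 - (2)²) + (4·7 - (-2)²) = 24 + 45 + 24 = 93,
  det = 7·(4·7 - (-2)²) - (-2)·((-2)·7 - (-2)·(2)) + (2)·((-2)·(-2) - 4·(2)) = 7·(24) - (-2)·(-10) + (2)·(-4) = 140.
  So p(λ) = λ³ - 18λ² + 93λ - 140.
Step 2 — look for an integer root (rational root theorem: any rational root is an integer divisor of 140). Testing λ = 5:
  p(5) = 125 - 450 + 465 - 140 = 0  ✓
  Dividing out (λ - 5): p(λ) = (λ - 5)(λ² - 13λ + 28).
Step 3 — remaining eigenvalues from the quadratic λ² - 13λ + 28 = 0:
  Δ = 13² - 4·28 = 169 - 112 = 57,  λ = (13 ± √57)/2 = (13 ± 7.5498)/2 ≈ 10.2749 or 2.7251.
  Sorted: λ_1 = 10.2749,  λ_2 = 5,  λ_3 = 2.7251  (check: sum = 18 = tr ✓).

Step 4 — unit eigenvector for λ_1 ≈ 10.2749: v spans the null space of (Sigma - λ_1 I), whose rows are
  r_1 = (-3.2749, -2, 2),  r_2 = (-2, -6.2749, -2),  r_3 = (2, -2, -3.2749).
  v is orthogonal to every row, so take v ∝ r_1 × r_2 = ((-2)·(-2) - (2)·(-6.2749), (2)·(-2) - (-3.2749)·(-2), (-3.2749)·(-6.2749) - (-2)·(-2)) ≈ (16.5498, -10.5498, 16.5498).
  Let u = (16.5498, -10.5498, 16.5498).
  ||u|| = √((16.5498)² + (-10.5498)² + (16.5498)²) = √(659.093) ≈ 25.6728,  v_1 = u/||u|| ≈ (0.6446, -0.4109, 0.6446) (||v_1|| = 1).

λ_1 = 10.2749,  λ_2 = 5,  λ_3 = 2.7251;  v_1 ≈ (0.6446, -0.4109, 0.6446)


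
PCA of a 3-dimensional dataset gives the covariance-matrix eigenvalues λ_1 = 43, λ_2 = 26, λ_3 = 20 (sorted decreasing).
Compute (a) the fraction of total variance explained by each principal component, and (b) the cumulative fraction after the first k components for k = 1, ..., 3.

Step 1 — total variance = trace(Sigma) = Σ λ_i = 43 + 26 + 20 = 89.

Step 2 — fraction explained by component i = λ_i / Σ λ:
  PC1: 43/89 = 0.4831
  PC2: 26/89 = 0.2921
  PC3: 20/89 = 0.2247

Step 3 — cumulative fraction after k components = (λ_1 + ... + λ_k) / Σ λ:
  k = 1: 43/89 = 0.4831
  k = 2: (43 + 26)/89 = 69/89 = 0.7753
  k = 3: (43 + 26 + 20)/89 = 89/89 = 1

Summary (fraction, with percent):

explained: PC1 0.4831 (48.31%), PC2 0.2921 (29.21%), PC3 0.2247 (22.47%);  cumulative: 0.4831, 0.7753, 1


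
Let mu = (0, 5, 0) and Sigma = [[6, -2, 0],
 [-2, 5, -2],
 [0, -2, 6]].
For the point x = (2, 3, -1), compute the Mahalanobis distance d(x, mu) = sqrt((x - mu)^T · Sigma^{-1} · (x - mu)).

Step 1 — centre the observation: (x - mu) = (2, -2, -1).

Step 2 — invert Sigma (cofactor / det for 3×3, or solve directly):
  Sigma^{-1} = [[0.197, 0.0909, 0.0303],
 [0.0909, 0.2727, 0.0909],
 [0.0303, 0.0909, 0.197]].

Step 3 — form the quadratic (x - mu)^T · Sigma^{-1} · (x - mu):
  Sigma^{-1} · (x - mu) = (0.1818, -0.4545, -0.3182).
  (x - mu)^T · [Sigma^{-1} · (x - mu)] = (2)·(0.1818) + (-2)·(-0.4545) + (-1)·(-0.3182) = 1.5909.

Step 4 — take square root: d = √(1.5909) ≈ 1.2613.

d(x, mu) = √(1.5909) ≈ 1.2613


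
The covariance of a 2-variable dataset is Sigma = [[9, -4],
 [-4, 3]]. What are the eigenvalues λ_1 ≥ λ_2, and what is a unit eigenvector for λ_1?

Step 1 — characteristic polynomial of 2×2 Sigma:
  det(Sigma - λI) = λ² - trace · λ + det = 0.
  trace = 9 + 3 = 12, det = 9·3 - (-4)² = 11.
Step 2 — discriminant:
  Δ = trace² - 4·det = 144 - 44 = 100.
Step 3 — eigenvalues:
  λ = (trace ± √Δ)/2 = (12 ± 10)/2,
  λ_1 = 11,  λ_2 = 1.

Step 4 — unit eigenvector for λ_1: solve (Sigma - λ_1 I)v = 0. First row:
  (9 - 11)·v_x + (-4)·v_y = 0, i.e. (-2)·v_x + (-4)·v_y = 0,
  so v ∝ (b, λ_1 - a) = (-4, 2); multiply by -1 so the first entry is positive: u = (4, -2).
  ||u|| = √((4)² + (-2)²) = √(20) ≈ 4.4721,
  v_1 = u/||u|| ≈ (0.8944, -0.4472) (||v_1|| = 1).

λ_1 = 11,  λ_2 = 1;  v_1 ≈ (0.8944, -0.4472)


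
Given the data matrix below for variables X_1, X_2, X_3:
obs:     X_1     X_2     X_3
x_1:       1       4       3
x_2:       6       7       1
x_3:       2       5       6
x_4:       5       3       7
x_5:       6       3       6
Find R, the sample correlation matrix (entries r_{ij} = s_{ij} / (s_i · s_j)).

Step 1 — column means:
  mean(X_1) = (1 + 6 + 2 + 5 + 6) / 5 = 20/5 = 4
  mean(X_2) = (4 + 7 + 5 + 3 + 3) / 5 = 22/5 = 4.4
  mean(X_3) = (3 + 1 + 6 + 7 + 6) / 5 = 23/5 = 4.6

Step 2 — sample variances and covariances s[i,j] = (1/(n-1)) · Σ_k (x_{k,i} - mean_i) · (x_{k,j} - mean_j), with n-1 = 4:
  s[X_1,X_1] = ((-3)·(-3) + (2)·(2) + (-2)·(-2) + (1)·(1) + (2)·(2)) / 4 = 22/4 = 5.5
  s[X_1,X_2] = ((-3)·(-0.4) + (2)·(2.6) + (-2)·(0.6) + (1)·(-1.4) + (2)·(-1.4)) / 4 = 1/4 = 0.25
  s[X_1,X_3] = ((-3)·(-1.6) + (2)·(-3.6) + (-2)·(1.4) + (1)·(2.4) + (2)·(1.4)) / 4 = 0/4 = 0
  s[X_2,X_2] = ((-0.4)·(-0.4) + (2.6)·(2.6) + (0.6)·(0.6) + (-1.4)·(-1.4) + (-1.4)·(-1.4)) / 4 = 11.2/4 = 2.8
  s[X_2,X_3] = ((-0.4)·(-1.6) + (2.6)·(-3.6) + (0.6)·(1.4) + (-1.4)·(2.4) + (-1.4)·(1.4)) / 4 = -13.2/4 = -3.3
  s[X_3,X_3] = ((-1.6)·(-1.6) + (-3.6)·(-3.6) + (1.4)·(1.4) + (2.4)·(2.4) + (1.4)·(1.4)) / 4 = 25.2/4 = 6.3
  Sample standard deviations s_i = √(s[i,i]):
  s(X_1) = √(5.5) = 2.3452
  s(X_2) = √(2.8) = 1.6733
  s(X_3) = √(6.3) = 2.51

Step 3 — r_{ij} = s_{ij} / (s_i · s_j):
  r[X_1,X_1] = 1 (diagonal).
  r[X_1,X_2] = 0.25 / (2.3452 · 1.6733) = 0.25 / 3.9243 = 0.0637
  r[X_1,X_3] = 0 / (2.3452 · 2.51) = 0 / 5.8864 = 0
  r[X_2,X_2] = 1 (diagonal).
  r[X_2,X_3] = -3.3 / (1.6733 · 2.51) = -3.3 / 4.2 = -0.7857
  r[X_3,X_3] = 1 (diagonal).

R is symmetric with unit diagonal. Assembling:

R = [[1, 0.0637, 0],
 [0.0637, 1, -0.7857],
 [0, -0.7857, 1]]


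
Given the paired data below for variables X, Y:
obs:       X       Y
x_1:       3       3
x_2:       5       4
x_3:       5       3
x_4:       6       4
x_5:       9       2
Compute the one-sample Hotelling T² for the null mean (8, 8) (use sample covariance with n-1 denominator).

Step 1 — sample mean vector:
  mean(X) = (3 + 5 + 5 + 6 + 9) / 5 = 28/5 = 5.6
  mean(Y) = (3 + 4 + 3 + 4 + 2) / 5 = 16/5 = 3.2
  x̄ = (5.6, 3.2),  deviation x̄ - mu_0 = (5.6, 3.2) - (8, 8) = (-2.4, -4.8).

Step 2 — sample covariance matrix, S[i,j] = (1/(n-1)) · Σ_k (x_{k,i} - mean_i) · (x_{k,j} - mean_j), divisor n-1 = 4:
  S[X,X] = ((-2.6)·(-2.6) + (-0.6)·(-0.6) + (-0.6)·(-0.6) + (0.4)·(0.4) + (3.4)·(3.4)) / 4 = 19.2/4 = 4.8
  S[X,Y] = ((-2.6)·(-0.2) + (-0.6)·(0.8) + (-0.6)·(-0.2) + (0.4)·(0.8) + (3.4)·(-1.2)) / 4 = -3.6/4 = -0.9
  S[Y,Y] = ((-0.2)·(-0.2) + (0.8)·(0.8) + (-0.2)·(-0.2) + (0.8)·(0.8) + (-1.2)·(-1.2)) / 4 = 2.8/4 = 0.7
  S = [[4.8, -0.9],
 [-0.9, 0.7]].

Step 3 — invert S. det(S) = 4.8·0.7 - (-0.9)² = 2.55.
  S^{-1} = (1/det) · [[d, -b], [-b, a]] = [[0.2745, 0.3529],
 [0.3529, 1.8824]].

Step 4 — quadratic form (x̄ - mu_0)^T · S^{-1} · (x̄ - mu_0):
  S^{-1} · (x̄ - mu_0) = (-2.3529, -9.8824),
  (x̄ - mu_0)^T · [...] = (-2.4)·(-2.3529) + (-4.8)·(-9.8824) = 53.0824.

Step 5 — scale by n: T² = 5 · 53.0824 = 265.4118.

T² ≈ 265.4118


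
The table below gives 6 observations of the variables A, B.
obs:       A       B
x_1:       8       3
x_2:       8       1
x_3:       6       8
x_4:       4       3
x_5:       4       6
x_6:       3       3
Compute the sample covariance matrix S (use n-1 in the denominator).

Step 1 — column means:
  mean(A) = (8 + 8 + 6 + 4 + 4 + 3) / 6 = 33/6 = 5.5
  mean(B) = (3 + 1 + 8 + 3 + 6 + 3) / 6 = 24/6 = 4

Step 2 — sample covariance S[i,j] = (1/(n-1)) · Σ_k (x_{k,i} - mean_i) · (x_{k,j} - mean_j), with n-1 = 5.
  S[A,A] = ((2.5)·(2.5) + (2.5)·(2.5) + (0.5)·(0.5) + (-1.5)·(-1.5) + (-1.5)·(-1.5) + (-2.5)·(-2.5)) / 5 = 23.5/5 = 4.7
  S[A,B] = ((2.5)·(-1) + (2.5)·(-3) + (0.5)·(4) + (-1.5)·(-1) + (-1.5)·(2) + (-2.5)·(-1)) / 5 = -7/5 = -1.4
  S[B,B] = ((-1)·(-1) + (-3)·(-3) + (4)·(4) + (-1)·(-1) + (2)·(2) + (-1)·(-1)) / 5 = 32/5 = 6.4

S is symmetric (S[j,i] = S[i,j]). Assembling:

S = [[4.7, -1.4],
 [-1.4, 6.4]]


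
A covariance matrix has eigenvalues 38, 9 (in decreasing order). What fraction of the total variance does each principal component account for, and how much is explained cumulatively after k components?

Step 1 — total variance = trace(Sigma) = Σ λ_i = 38 + 9 = 47.

Step 2 — fraction explained by component i = λ_i / Σ λ:
  PC1: 38/47 = 0.8085
  PC2: 9/47 = 0.1915

Step 3 — cumulative fraction after k components = (λ_1 + ... + λ_k) / Σ λ:
  k = 1: 38/47 = 0.8085
  k = 2: (38 + 9)/47 = 47/47 = 1

Summary (fraction, with percent):

explained: PC1 0.8085 (80.85%), PC2 0.1915 (19.15%);  cumulative: 0.8085, 1


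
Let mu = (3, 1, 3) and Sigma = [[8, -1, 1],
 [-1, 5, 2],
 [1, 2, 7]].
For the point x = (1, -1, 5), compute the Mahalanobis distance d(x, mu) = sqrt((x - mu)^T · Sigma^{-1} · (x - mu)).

Step 1 — centre the observation: (x - mu) = (-2, -2, 2).

Step 2 — invert Sigma (cofactor / det for 3×3, or solve directly):
  Sigma^{-1} = [[0.1336, 0.0388, -0.0302],
 [0.0388, 0.2371, -0.0733],
 [-0.0302, -0.0733, 0.1681]].

Step 3 — form the quadratic (x - mu)^T · Sigma^{-1} · (x - mu):
  Sigma^{-1} · (x - mu) = (-0.4052, -0.6983, 0.5431).
  (x - mu)^T · [Sigma^{-1} · (x - mu)] = (-2)·(-0.4052) + (-2)·(-0.6983) + (2)·(0.5431) = 3.2931.

Step 4 — take square root: d = √(3.2931) ≈ 1.8147.

d(x, mu) = √(3.2931) ≈ 1.8147


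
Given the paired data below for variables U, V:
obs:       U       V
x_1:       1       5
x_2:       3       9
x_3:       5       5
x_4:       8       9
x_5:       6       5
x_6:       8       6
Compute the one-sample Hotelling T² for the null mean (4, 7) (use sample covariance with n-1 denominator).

Step 1 — sample mean vector:
  mean(U) = (1 + 3 + 5 + 8 + 6 + 8) / 6 = 31/6 = 5.1667
  mean(V) = (5 + 9 + 5 + 9 + 5 + 6) / 6 = 39/6 = 6.5
  x̄ = (5.1667, 6.5),  deviation x̄ - mu_0 = (5.1667, 6.5) - (4, 7) = (1.1667, -0.5).

Step 2 — sample covariance matrix, S[i,j] = (1/(n-1)) · Σ_k (x_{k,i} - mean_i) · (x_{k,j} - mean_j), divisor n-1 = 5:
  S[U,U] = ((-4.1667)·(-4.1667) + (-2.1667)·(-2.1667) + (-0.1667)·(-0.1667) + (2.8333)·(2.8333) + (0.8333)·(0.8333) + (2.8333)·(2.8333)) / 5 = 38.8333/5 = 7.7667
  S[U,V] = ((-4.1667)·(-1.5) + (-2.1667)·(2.5) + (-0.1667)·(-1.5) + (2.8333)·(2.5) + (0.8333)·(-1.5) + (2.8333)·(-0.5)) / 5 = 5.5/5 = 1.1
  S[V,V] = ((-1.5)·(-1.5) + (2.5)·(2.5) + (-1.5)·(-1.5) + (2.5)·(2.5) + (-1.5)·(-1.5) + (-0.5)·(-0.5)) / 5 = 19.5/5 = 3.9
  S = [[7.7667, 1.1],
 [1.1, 3.9]].

Step 3 — invert S. det(S) = 7.7667·3.9 - (1.1)² = 29.08.
  S^{-1} = (1/det) · [[d, -b], [-b, a]] = [[0.1341, -0.0378],
 [-0.0378, 0.2671]].

Step 4 — quadratic form (x̄ - mu_0)^T · S^{-1} · (x̄ - mu_0):
  S^{-1} · (x̄ - mu_0) = (0.1754, -0.1777),
  (x̄ - mu_0)^T · [...] = (1.1667)·(0.1754) + (-0.5)·(-0.1777) = 0.2934.

Step 5 — scale by n: T² = 6 · 0.2934 = 1.7607.

T² ≈ 1.7607


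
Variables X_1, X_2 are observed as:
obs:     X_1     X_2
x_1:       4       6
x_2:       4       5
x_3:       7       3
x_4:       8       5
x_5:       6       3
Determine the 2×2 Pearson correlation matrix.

Step 1 — column means:
  mean(X_1) = (4 + 4 + 7 + 8 + 6) / 5 = 29/5 = 5.8
  mean(X_2) = (6 + 5 + 3 + 5 + 3) / 5 = 22/5 = 4.4

Step 2 — sample variances and covariances s[i,j] = (1/(n-1)) · Σ_k (x_{k,i} - mean_i) · (x_{k,j} - mean_j), with n-1 = 4:
  s[X_1,X_1] = ((-1.8)·(-1.8) + (-1.8)·(-1.8) + (1.2)·(1.2) + (2.2)·(2.2) + (0.2)·(0.2)) / 4 = 12.8/4 = 3.2
  s[X_1,X_2] = ((-1.8)·(1.6) + (-1.8)·(0.6) + (1.2)·(-1.4) + (2.2)·(0.6) + (0.2)·(-1.4)) / 4 = -4.6/4 = -1.15
  s[X_2,X_2] = ((1.6)·(1.6) + (0.6)·(0.6) + (-1.4)·(-1.4) + (0.6)·(0.6) + (-1.4)·(-1.4)) / 4 = 7.2/4 = 1.8
  Sample standard deviations s_i = √(s[i,i]):
  s(X_1) = √(3.2) = 1.7889
  s(X_2) = √(1.8) = 1.3416

Step 3 — r_{ij} = s_{ij} / (s_i · s_j):
  r[X_1,X_1] = 1 (diagonal).
  r[X_1,X_2] = -1.15 / (1.7889 · 1.3416) = -1.15 / 2.4 = -0.4792
  r[X_2,X_2] = 1 (diagonal).

R is symmetric with unit diagonal. Assembling:

R = [[1, -0.4792],
 [-0.4792, 1]]
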